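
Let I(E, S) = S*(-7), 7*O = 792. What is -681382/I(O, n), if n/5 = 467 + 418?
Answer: 681382/30975 ≈ 21.998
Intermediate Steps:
O = 792/7 (O = (⅐)*792 = 792/7 ≈ 113.14)
n = 4425 (n = 5*(467 + 418) = 5*885 = 4425)
I(E, S) = -7*S
-681382/I(O, n) = -681382/((-7*4425)) = -681382/(-30975) = -681382*(-1/30975) = 681382/30975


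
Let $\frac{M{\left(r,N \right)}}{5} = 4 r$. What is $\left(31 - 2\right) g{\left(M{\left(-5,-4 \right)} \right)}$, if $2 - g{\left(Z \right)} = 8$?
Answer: $-174$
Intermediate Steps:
$M{\left(r,N \right)} = 20 r$ ($M{\left(r,N \right)} = 5 \cdot 4 r = 20 r$)
$g{\left(Z \right)} = -6$ ($g{\left(Z \right)} = 2 - 8 = -6$)
$\left(31 - 2\right) g{\left(M{\left(-5,-4 \right)} \right)} = \left(31 - 2\right) \left(-6\right) = 29 \left(-6\right) = -174$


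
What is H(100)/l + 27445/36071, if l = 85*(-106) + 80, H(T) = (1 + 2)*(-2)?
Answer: 122650138/161057015 ≈ 0.76153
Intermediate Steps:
H(T) = -6 (H(T) = 3*(-2) = -6)
l = -8930 (l = -9010 + 80 = -8930)
H(100)/l + 27445/36071 = -6/(-8930) + 27445/36071 = -6*(-1/8930) + 27445*(1/36071) = 3/4465 + 27445/36071 = 122650138/161057015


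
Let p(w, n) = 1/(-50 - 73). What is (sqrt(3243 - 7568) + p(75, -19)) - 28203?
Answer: -3468970/123 + 5*I*sqrt(173) ≈ -28203.0 + 65.765*I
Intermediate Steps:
p(w, n) = -1/123 (p(w, n) = 1/(-123) = -1/123)
(sqrt(3243 - 7568) + p(75, -19)) - 28203 = (sqrt(3243 - 7568) - 1/123) - 28203 = (sqrt(-4325) - 1/123) - 28203 = (5*I*sqrt(173) - 1/123) - 28203 = (-1/123 + 5*I*sqrt(173)) - 28203 = -3468970/123 + 5*I*sqrt(173)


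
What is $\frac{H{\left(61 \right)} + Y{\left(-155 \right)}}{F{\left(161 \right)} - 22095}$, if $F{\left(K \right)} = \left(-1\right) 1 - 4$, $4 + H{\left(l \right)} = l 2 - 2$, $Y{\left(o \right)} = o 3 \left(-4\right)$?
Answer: $- \frac{38}{425} \approx -0.089412$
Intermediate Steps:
$Y{\left(o \right)} = - 12 o$ ($Y{\left(o \right)} = 3 o \left(-4\right) = - 12 o$)
$H{\left(l \right)} = -6 + 2 l$ ($H{\left(l \right)} = -4 + \left(l 2 - 2\right) = -4 + \left(2 l - 2\right) = -4 + \left(-2 + 2 l\right) = -6 + 2 l$)
$F{\left(K \right)} = -5$ ($F{\left(K \right)} = -1 - 4 = -5$)
$\frac{H{\left(61 \right)} + Y{\left(-155 \right)}}{F{\left(161 \right)} - 22095} = \frac{\left(-6 + 2 \cdot 61\right) - -1860}{-5 - 22095} = \frac{\left(-6 + 122\right) + 1860}{-22100} = \left(116 + 1860\right) \left(- \frac{1}{22100}\right) = 1976 \left(- \frac{1}{22100}\right) = - \frac{38}{425}$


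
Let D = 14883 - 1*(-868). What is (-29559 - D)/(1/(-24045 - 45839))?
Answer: 3166444040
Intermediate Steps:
D = 15751 (D = 14883 + 868 = 15751)
(-29559 - D)/(1/(-24045 - 45839)) = (-29559 - 1*15751)/(1/(-24045 - 45839)) = (-29559 - 15751)/(1/(-69884)) = -45310/(-1/69884) = -45310*(-69884) = 3166444040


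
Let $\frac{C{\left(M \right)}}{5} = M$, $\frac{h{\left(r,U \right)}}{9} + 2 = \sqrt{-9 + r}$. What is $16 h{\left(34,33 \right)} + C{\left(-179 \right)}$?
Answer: $-463$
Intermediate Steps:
$h{\left(r,U \right)} = -18 + 9 \sqrt{-9 + r}$
$C{\left(M \right)} = 5 M$
$16 h{\left(34,33 \right)} + C{\left(-179 \right)} = 16 \left(-18 + 9 \sqrt{-9 + 34}\right) + 5 \left(-179\right) = 16 \left(-18 + 9 \sqrt{25}\right) - 895 = 16 \left(-18 + 9 \cdot 5\right) - 895 = 16 \left(-18 + 45\right) - 895 = 16 \cdot 27 - 895 = 432 - 895 = -463$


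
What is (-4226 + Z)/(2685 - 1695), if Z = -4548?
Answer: -4387/495 ≈ -8.8626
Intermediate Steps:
(-4226 + Z)/(2685 - 1695) = (-4226 - 4548)/(2685 - 1695) = -8774/990 = -8774*1/990 = -4387/495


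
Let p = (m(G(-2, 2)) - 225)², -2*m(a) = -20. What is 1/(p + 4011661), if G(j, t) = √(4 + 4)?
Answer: 1/4057886 ≈ 2.4643e-7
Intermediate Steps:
G(j, t) = 2*√2 (G(j, t) = √8 = 2*√2)
m(a) = 10 (m(a) = -½*(-20) = 10)
p = 46225 (p = (10 - 225)² = (-215)² = 46225)
1/(p + 4011661) = 1/(46225 + 4011661) = 1/4057886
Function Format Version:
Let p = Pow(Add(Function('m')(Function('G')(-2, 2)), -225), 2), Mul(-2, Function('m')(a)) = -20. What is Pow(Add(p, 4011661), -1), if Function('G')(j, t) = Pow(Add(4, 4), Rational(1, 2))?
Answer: Rational(1, 4057886) ≈ 2.4643e-7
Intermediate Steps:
Function('G')(j, t) = Mul(2, Pow(2, Rational(1, 2))) (Function('G')(j, t) = Pow(8, Rational(1, 2)) = Mul(2, Pow(2, Rational(1, 2))))
Function('m')(a) = 10 (Function('m')(a) = Mul(Rational(-1, 2), -20) = 10)
p = 46225 (p = Pow(Add(10, -225), 2) = Pow(-215, 2) = 46225)
Pow(Add(p, 4011661), -1) = Pow(Add(46225, 4011661), -1) = Pow(4057886, -1) = Rational(1, 4057886)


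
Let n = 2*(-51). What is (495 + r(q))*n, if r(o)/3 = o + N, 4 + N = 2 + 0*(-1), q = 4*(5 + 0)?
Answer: -55998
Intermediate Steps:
q = 20 (q = 4*5 = 20)
n = -102
N = -2 (N = -4 + (2 + 0*(-1)) = -4 + (2 + 0) = -4 + 2 = -2)
r(o) = -6 + 3*o (r(o) = 3*(o - 2) = 3*(-2 + o) = -6 + 3*o)
(495 + r(q))*n = (495 + (-6 + 3*20))*(-102) = (495 + (-6 + 60))*(-102) = (495 + 54)*(-102) = 549*(-102) = -55998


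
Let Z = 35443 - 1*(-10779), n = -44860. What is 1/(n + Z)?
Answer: 1/1362 ≈ 0.00073421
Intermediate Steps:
Z = 46222 (Z = 35443 + 10779 = 46222)
1/(n + Z) = 1/(-44860 + 46222) = 1/1362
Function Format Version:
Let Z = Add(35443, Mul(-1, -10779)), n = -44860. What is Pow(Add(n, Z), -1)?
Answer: Rational(1, 1362) ≈ 0.00073421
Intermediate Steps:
Z = 46222 (Z = Add(35443, 10779) = 46222)
Pow(Add(n, Z), -1) = Pow(Add(-44860, 46222), -1) = Pow(1362, -1) = Rational(1, 1362)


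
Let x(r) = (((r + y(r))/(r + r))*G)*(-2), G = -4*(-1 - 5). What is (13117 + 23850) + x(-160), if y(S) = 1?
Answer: 738863/20 ≈ 36943.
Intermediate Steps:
G = 24 (G = -4*(-6) = 24)
x(r) = -24*(1 + r)/r (x(r) = (((r + 1)/(r + r))*24)*(-2) = (((1 + r)/((2*r)))*24)*(-2) = (((1 + r)*(1/(2*r)))*24)*(-2) = (((1 + r)/(2*r))*24)*(-2) = (12*(1 + r)/r)*(-2) = -24*(1 + r)/r)
(13117 + 23850) + x(-160) = (13117 + 23850) + (-24 - 24/(-160)) = 36967 + (-24 - 24*(-1/160)) = 36967 + (-24 + 3/20) = 36967 - 477/20 = 738863/20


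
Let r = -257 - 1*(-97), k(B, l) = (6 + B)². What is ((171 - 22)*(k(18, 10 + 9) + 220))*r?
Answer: -18976640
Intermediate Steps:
r = -160 (r = -257 + 97 = -160)
((171 - 22)*(k(18, 10 + 9) + 220))*r = ((171 - 22)*((6 + 18)² + 220))*(-160) = (149*(24² + 220))*(-160) = (149*(576 + 220))*(-160) = (149*796)*(-160) = 118604*(-160) = -18976640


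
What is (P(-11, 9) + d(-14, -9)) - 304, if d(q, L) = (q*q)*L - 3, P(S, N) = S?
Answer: -2082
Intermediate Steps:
d(q, L) = -3 + L*q² (d(q, L) = q²*L - 3 = L*q² - 3 = -3 + L*q²)
(P(-11, 9) + d(-14, -9)) - 304 = (-11 + (-3 - 9*(-14)²)) - 304 = (-11 + (-3 - 9*196)) - 304 = (-11 + (-3 - 1764)) - 304 = (-11 - 1767) - 304 = -1778 - 304 = -2082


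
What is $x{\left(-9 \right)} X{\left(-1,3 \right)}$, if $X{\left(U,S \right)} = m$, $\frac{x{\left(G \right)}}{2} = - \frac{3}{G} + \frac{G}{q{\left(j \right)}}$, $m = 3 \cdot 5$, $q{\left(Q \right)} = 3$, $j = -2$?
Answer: $-80$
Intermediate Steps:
$m = 15$
$x{\left(G \right)} = - \frac{6}{G} + \frac{2 G}{3}$ ($x{\left(G \right)} = 2 \left(- \frac{3}{G} + \frac{G}{3}\right) = - \frac{6}{G} + \frac{2 G}{3}$)
$X{\left(U,S \right)} = 15$
$x{\left(-9 \right)} X{\left(-1,3 \right)} = \left(- \frac{6}{-9} + \frac{2}{3} \left(-9\right)\right) 15 = \left(\left(-6\right) \left(- \frac{1}{9}\right) - 6\right) 15 = \left(\frac{2}{3} - 6\right) 15 = \left(- \frac{16}{3}\right) 15 = -80$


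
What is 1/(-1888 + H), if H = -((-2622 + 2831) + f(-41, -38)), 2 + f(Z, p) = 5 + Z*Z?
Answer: -1/3781 ≈ -0.00026448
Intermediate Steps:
f(Z, p) = 3 + Z² (f(Z, p) = -2 + (5 + Z*Z) = -2 + (5 + Z²) = 3 + Z²)
H = -1893 (H = -((-2622 + 2831) + (3 + (-41)²)) = -(209 + (3 + 1681)) = -(209 + 1684) = -1*1893 = -1893)
1/(-1888 + H) = 1/(-1888 - 1893) = 1/(-3781) = -1/3781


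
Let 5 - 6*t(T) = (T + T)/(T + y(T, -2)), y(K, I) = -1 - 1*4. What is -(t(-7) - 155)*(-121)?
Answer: -672397/36 ≈ -18678.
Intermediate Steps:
y(K, I) = -5 (y(K, I) = -1 - 4 = -5)
t(T) = ⅚ - T/(3*(-5 + T)) (t(T) = ⅚ - (T + T)/(6*(T - 5)) = ⅚ - 2*T/(6*(-5 + T)) = ⅚ - T/(3*(-5 + T)))
-(t(-7) - 155)*(-121) = -((-25 + 3*(-7))/(6*(-5 - 7)) - 155)*(-121) = -((⅙)*(-25 - 21)/(-12) - 155)*(-121) = -((⅙)*(-1/12)*(-46) - 155)*(-121) = -(23/36 - 155)*(-121) = -(-5557)*(-121)/36 = -1*672397/36 = -672397/36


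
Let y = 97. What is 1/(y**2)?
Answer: 1/9409 ≈ 0.00010628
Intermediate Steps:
1/(y**2) = 1/(97**2) = 1/9409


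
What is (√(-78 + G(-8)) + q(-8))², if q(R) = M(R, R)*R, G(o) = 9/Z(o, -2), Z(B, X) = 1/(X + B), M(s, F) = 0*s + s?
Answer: 3928 + 256*I*√42 ≈ 3928.0 + 1659.1*I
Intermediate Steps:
M(s, F) = s (M(s, F) = 0 + s = s)
Z(B, X) = 1/(B + X)
G(o) = -18 + 9*o (G(o) = 9/(1/(o - 2)) = 9/(1/(-2 + o)) = 9*(-2 + o) = -18 + 9*o)
q(R) = R² (q(R) = R*R = R²)
(√(-78 + G(-8)) + q(-8))² = (√(-78 + (-18 + 9*(-8))) + (-8)²)² = (√(-78 + (-18 - 72)) + 64)² = (√(-78 - 90) + 64)² = (√(-168) + 64)² = (2*I*√42 + 64)² = (64 + 2*I*√42)²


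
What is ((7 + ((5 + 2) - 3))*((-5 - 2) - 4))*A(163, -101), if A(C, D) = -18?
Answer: 2178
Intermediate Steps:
((7 + ((5 + 2) - 3))*((-5 - 2) - 4))*A(163, -101) = ((7 + ((5 + 2) - 3))*((-5 - 2) - 4))*(-18) = ((7 + (7 - 3))*(-7 - 4))*(-18) = ((7 + 4)*(-11))*(-18) = (11*(-11))*(-18) = -121*(-18) = 2178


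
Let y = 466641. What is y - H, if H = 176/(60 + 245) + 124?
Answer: 142287509/305 ≈ 4.6652e+5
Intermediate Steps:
H = 37996/305 (H = 176/305 + 124 = 37996/305 ≈ 124.58)
y - H = 466641 - 1*37996/305 = 466641 - 37996/305 = 142287509/305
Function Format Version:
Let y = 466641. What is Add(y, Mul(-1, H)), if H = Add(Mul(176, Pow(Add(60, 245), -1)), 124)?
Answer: Rational(142287509, 305) ≈ 4.6652e+5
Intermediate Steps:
H = Rational(37996, 305) (H = Add(Mul(176, Pow(305, -1)), 124) = Add(Mul(176, Rational(1, 305)), 124) = Add(Rational(176, 305), 124) = Rational(37996, 305) ≈ 124.58)
Add(y, Mul(-1, H)) = Add(466641, Mul(-1, Rational(37996, 305))) = Add(466641, Rational(-37996, 305)) = Rational(142287509, 305)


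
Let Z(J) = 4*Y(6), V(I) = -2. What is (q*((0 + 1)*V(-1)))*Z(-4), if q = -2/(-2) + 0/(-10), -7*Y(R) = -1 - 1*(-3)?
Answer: 16/7 ≈ 2.2857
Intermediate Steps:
Y(R) = -2/7 (Y(R) = -(-1 - 1*(-3))/7 = -(-1 + 3)/7 = -⅐*2 = -2/7)
q = 1 (q = -2*(-½) + 0*(-⅒) = 1 + 0 = 1)
Z(J) = -8/7 (Z(J) = 4*(-2/7) = -8/7)
(q*((0 + 1)*V(-1)))*Z(-4) = (1*((0 + 1)*(-2)))*(-8/7) = (1*(1*(-2)))*(-8/7) = (1*(-2))*(-8/7) = -2*(-8/7) = 16/7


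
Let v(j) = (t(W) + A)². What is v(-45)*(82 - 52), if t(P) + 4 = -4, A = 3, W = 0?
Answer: 750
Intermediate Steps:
t(P) = -8 (t(P) = -4 - 4 = -8)
v(j) = 25 (v(j) = (-8 + 3)² = (-5)² = 25)
v(-45)*(82 - 52) = 25*(82 - 52) = 25*30 = 750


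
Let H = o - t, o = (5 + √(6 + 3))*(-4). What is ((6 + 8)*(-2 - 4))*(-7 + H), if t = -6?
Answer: 2772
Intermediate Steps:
o = -32 (o = (5 + √9)*(-4) = (5 + 3)*(-4) = 8*(-4) = -32)
H = -26 (H = -32 - 1*(-6) = -32 + 6 = -26)
((6 + 8)*(-2 - 4))*(-7 + H) = ((6 + 8)*(-2 - 4))*(-7 - 26) = (14*(-6))*(-33) = -84*(-33) = 2772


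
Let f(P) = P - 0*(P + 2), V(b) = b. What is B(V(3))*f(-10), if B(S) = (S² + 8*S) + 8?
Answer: -410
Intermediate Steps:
B(S) = 8 + S² + 8*S
f(P) = P (f(P) = P - 0*(2 + P) = P - 1*0 = P + 0 = P)
B(V(3))*f(-10) = (8 + 3² + 8*3)*(-10) = (8 + 9 + 24)*(-10) = 41*(-10) = -410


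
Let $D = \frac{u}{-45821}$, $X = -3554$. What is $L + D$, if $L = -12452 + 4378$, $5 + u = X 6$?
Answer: $- \frac{369937425}{45821} \approx -8073.5$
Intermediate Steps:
$u = -21329$ ($u = -5 - 21324 = -21329$)
$D = \frac{21329}{45821}$ ($D = - \frac{21329}{-45821} = \left(-21329\right) \left(- \frac{1}{45821}\right) = \frac{21329}{45821} \approx 0.46549$)
$L = -8074$
$L + D = -8074 + \frac{21329}{45821} = - \frac{369937425}{45821}$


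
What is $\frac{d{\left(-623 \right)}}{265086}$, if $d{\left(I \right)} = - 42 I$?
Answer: $\frac{4361}{44181} \approx 0.098708$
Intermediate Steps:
$\frac{d{\left(-623 \right)}}{265086} = \frac{\left(-42\right) \left(-623\right)}{265086} = 26166 \cdot \frac{1}{265086} = \frac{4361}{44181}$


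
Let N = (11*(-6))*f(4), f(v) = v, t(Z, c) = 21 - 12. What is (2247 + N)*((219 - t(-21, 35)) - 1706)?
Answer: -2966568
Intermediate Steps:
t(Z, c) = 9
N = -264 (N = (11*(-6))*4 = -66*4 = -264)
(2247 + N)*((219 - t(-21, 35)) - 1706) = (2247 - 264)*((219 - 1*9) - 1706) = 1983*((219 - 9) - 1706) = 1983*(210 - 1706) = 1983*(-1496) = -2966568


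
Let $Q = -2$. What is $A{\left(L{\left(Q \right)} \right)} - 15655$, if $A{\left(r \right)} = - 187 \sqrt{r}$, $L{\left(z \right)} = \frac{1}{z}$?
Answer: $-15655 - \frac{187 i \sqrt{2}}{2} \approx -15655.0 - 132.23 i$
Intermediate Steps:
$A{\left(L{\left(Q \right)} \right)} - 15655 = - 187 \sqrt{\frac{1}{-2}} - 15655 = - 187 \sqrt{- \frac{1}{2}} - 15655 = - 187 \frac{i \sqrt{2}}{2} - 15655 = - \frac{187 i \sqrt{2}}{2} - 15655 = -15655 - \frac{187 i \sqrt{2}}{2}$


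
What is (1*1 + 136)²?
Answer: 18769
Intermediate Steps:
(1*1 + 136)² = (1 + 136)² = 137² = 18769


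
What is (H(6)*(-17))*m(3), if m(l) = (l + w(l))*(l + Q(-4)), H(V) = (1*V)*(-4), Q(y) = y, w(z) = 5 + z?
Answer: -4488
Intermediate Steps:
H(V) = -4*V (H(V) = V*(-4) = -4*V)
m(l) = (-4 + l)*(5 + 2*l) (m(l) = (l + (5 + l))*(l - 4) = (5 + 2*l)*(-4 + l) = (-4 + l)*(5 + 2*l))
(H(6)*(-17))*m(3) = (-4*6*(-17))*(-20 - 3*3 + 2*3²) = (-24*(-17))*(-20 - 9 + 2*9) = 408*(-20 - 9 + 18) = 408*(-11) = -4488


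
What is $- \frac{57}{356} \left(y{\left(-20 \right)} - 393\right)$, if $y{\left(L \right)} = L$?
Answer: $\frac{23541}{356} \approx 66.126$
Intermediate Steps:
$- \frac{57}{356} \left(y{\left(-20 \right)} - 393\right) = - \frac{57}{356} \left(-20 - 393\right) = \left(-57\right) \frac{1}{356} \left(-413\right) = \left(- \frac{57}{356}\right) \left(-413\right) = \frac{23541}{356}$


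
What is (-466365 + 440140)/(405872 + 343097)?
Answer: -26225/748969 ≈ -0.035015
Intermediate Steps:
(-466365 + 440140)/(405872 + 343097) = -26225/748969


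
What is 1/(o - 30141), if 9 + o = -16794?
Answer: -1/46944 ≈ -2.1302e-5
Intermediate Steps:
o = -16803 (o = -9 - 16794 = -16803)
1/(o - 30141) = 1/(-16803 - 30141) = 1/(-46944) = -1/46944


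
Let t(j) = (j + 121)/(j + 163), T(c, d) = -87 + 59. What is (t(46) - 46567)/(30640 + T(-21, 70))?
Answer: -811028/533159 ≈ -1.5212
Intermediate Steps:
T(c, d) = -28
t(j) = (121 + j)/(163 + j)
(t(46) - 46567)/(30640 + T(-21, 70)) = ((121 + 46)/(163 + 46) - 46567)/(30640 - 28) = (167/209 - 46567)/30612 = ((1/209)*167 - 46567)*(1/30612) = (167/209 - 46567)*(1/30612) = -9732336/209*1/30612 = -811028/533159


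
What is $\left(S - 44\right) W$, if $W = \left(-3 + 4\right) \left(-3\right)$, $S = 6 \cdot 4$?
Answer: $60$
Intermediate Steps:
$S = 24$
$W = -3$ ($W = 1 \left(-3\right) = -3$)
$\left(S - 44\right) W = \left(24 - 44\right) \left(-3\right) = \left(-20\right) \left(-3\right) = 60$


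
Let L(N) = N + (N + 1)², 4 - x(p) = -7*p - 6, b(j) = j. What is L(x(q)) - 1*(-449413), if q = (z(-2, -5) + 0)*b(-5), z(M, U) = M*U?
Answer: 563994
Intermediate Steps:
q = -50 (q = (-2*(-5) + 0)*(-5) = (10 + 0)*(-5) = 10*(-5) = -50)
x(p) = 10 + 7*p (x(p) = 4 - (-7*p - 6) = 4 - (-6 - 7*p) = 4 + (6 + 7*p) = 10 + 7*p)
L(N) = N + (1 + N)²
L(x(q)) - 1*(-449413) = ((10 + 7*(-50)) + (1 + (10 + 7*(-50)))²) - 1*(-449413) = ((10 - 350) + (1 + (10 - 350))²) + 449413 = (-340 + (1 - 340)²) + 449413 = (-340 + (-339)²) + 449413 = (-340 + 114921) + 449413 = 114581 + 449413 = 563994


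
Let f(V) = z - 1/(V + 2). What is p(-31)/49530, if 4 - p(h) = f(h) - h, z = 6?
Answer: -479/718185 ≈ -0.00066696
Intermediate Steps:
f(V) = 6 - 1/(2 + V) (f(V) = 6 - 1/(V + 2) = 6 - 1/(2 + V))
p(h) = 4 + h - (11 + 6*h)/(2 + h) (p(h) = 4 - ((11 + 6*h)/(2 + h) - h) = 4 - (-h + (11 + 6*h)/(2 + h)) = 4 + (h - (11 + 6*h)/(2 + h)) = 4 + h - (11 + 6*h)/(2 + h))
p(-31)/49530 = ((-3 + (-31)²)/(2 - 31))/49530 = ((-3 + 961)/(-29))*(1/49530) = -1/29*958*(1/49530) = -958/29*1/49530 = -479/718185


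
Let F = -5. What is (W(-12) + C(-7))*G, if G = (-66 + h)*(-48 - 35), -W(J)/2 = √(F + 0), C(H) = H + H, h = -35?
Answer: -117362 - 16766*I*√5 ≈ -1.1736e+5 - 37490.0*I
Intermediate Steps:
C(H) = 2*H
W(J) = -2*I*√5 (W(J) = -2*√(-5 + 0) = -2*I*√5)
G = 8383 (G = (-66 - 35)*(-48 - 35) = -101*(-83) = 8383)
(W(-12) + C(-7))*G = (-2*I*√5 + 2*(-7))*8383 = (-2*I*√5 - 14)*8383 = (-14 - 2*I*√5)*8383 = -117362 - 16766*I*√5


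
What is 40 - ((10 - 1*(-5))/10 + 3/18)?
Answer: 115/3 ≈ 38.333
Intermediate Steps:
40 - ((10 - 1*(-5))/10 + 3/18) = 40 - ((10 + 5)*(⅒) + 3*(1/18)) = 40 - (15*(⅒) + ⅙) = 40 - (3/2 + ⅙) = 40 - 1*5/3 = 40 - 5/3 = 115/3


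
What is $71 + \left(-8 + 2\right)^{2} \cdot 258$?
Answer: $9359$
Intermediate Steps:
$71 + \left(-8 + 2\right)^{2} \cdot 258 = 71 + \left(-6\right)^{2} \cdot 258 = 71 + 36 \cdot 258 = 71 + 9288 = 9359$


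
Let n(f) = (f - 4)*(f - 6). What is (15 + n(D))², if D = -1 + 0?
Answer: 2500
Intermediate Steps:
D = -1
n(f) = (-6 + f)*(-4 + f) (n(f) = (-4 + f)*(-6 + f) = (-6 + f)*(-4 + f))
(15 + n(D))² = (15 + (24 + (-1)² - 10*(-1)))² = (15 + (24 + 1 + 10))² = (15 + 35)² = 50² = 2500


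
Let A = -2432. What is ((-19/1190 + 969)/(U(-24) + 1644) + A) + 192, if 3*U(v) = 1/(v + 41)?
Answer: -13143436727/5869150 ≈ -2239.4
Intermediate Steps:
U(v) = 1/(3*(41 + v)) (U(v) = 1/(3*(v + 41)) = 1/(3*(41 + v)))
((-19/1190 + 969)/(U(-24) + 1644) + A) + 192 = ((-19/1190 + 969)/(1/(3*(41 - 24)) + 1644) - 2432) + 192 = ((-19*1/1190 + 969)/((1/3)/17 + 1644) - 2432) + 192 = ((-19/1190 + 969)/((1/3)*(1/17) + 1644) - 2432) + 192 = (1153091/(1190*(1/51 + 1644)) - 2432) + 192 = (1153091/(1190*(83845/51)) - 2432) + 192 = ((1153091/1190)*(51/83845) - 2432) + 192 = (3459273/5869150 - 2432) + 192 = -14270313527/5869150 + 192 = -13143436727/5869150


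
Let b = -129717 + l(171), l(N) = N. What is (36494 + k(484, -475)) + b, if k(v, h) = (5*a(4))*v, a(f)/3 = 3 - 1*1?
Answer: -78532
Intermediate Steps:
a(f) = 6 (a(f) = 3*(3 - 1*1) = 3*(3 - 1) = 3*2 = 6)
k(v, h) = 30*v (k(v, h) = (5*6)*v = 30*v)
b = -129546 (b = -129717 + 171 = -129546)
(36494 + k(484, -475)) + b = (36494 + 30*484) - 129546 = (36494 + 14520) - 129546 = 51014 - 129546 = -78532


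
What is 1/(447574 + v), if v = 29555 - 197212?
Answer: 1/279917 ≈ 3.5725e-6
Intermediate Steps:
v = -167657
1/(447574 + v) = 1/(447574 - 167657) = 1/279917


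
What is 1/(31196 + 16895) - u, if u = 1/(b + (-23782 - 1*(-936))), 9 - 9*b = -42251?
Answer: 596173/7855857214 ≈ 7.5889e-5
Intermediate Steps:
b = 42260/9 (b = 1 - 1/9*(-42251) = 1 + 42251/9 = 42260/9 ≈ 4695.6)
u = -9/163354 (u = 1/(42260/9 + (-23782 - 1*(-936))) = 1/(42260/9 + (-23782 + 936)) = 1/(42260/9 - 22846) = 1/(-163354/9) = -9/163354 ≈ -5.5095e-5)
1/(31196 + 16895) - u = 1/(31196 + 16895) - 1*(-9/163354) = 1/48091 + 9/163354 = 596173/7855857214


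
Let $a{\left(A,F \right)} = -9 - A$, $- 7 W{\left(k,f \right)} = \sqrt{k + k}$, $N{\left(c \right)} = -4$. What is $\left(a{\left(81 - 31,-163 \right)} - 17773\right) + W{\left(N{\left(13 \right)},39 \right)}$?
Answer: $-17832 - \frac{2 i \sqrt{2}}{7} \approx -17832.0 - 0.40406 i$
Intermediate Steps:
$W{\left(k,f \right)} = - \frac{\sqrt{2} \sqrt{k}}{7}$ ($W{\left(k,f \right)} = - \frac{\sqrt{k + k}}{7} = - \frac{\sqrt{2 k}}{7} = - \frac{\sqrt{2} \sqrt{k}}{7}$)
$\left(a{\left(81 - 31,-163 \right)} - 17773\right) + W{\left(N{\left(13 \right)},39 \right)} = \left(\left(-9 - \left(81 - 31\right)\right) - 17773\right) - \frac{\sqrt{2} \sqrt{-4}}{7} = \left(\left(-9 - 50\right) - 17773\right) - \frac{\sqrt{2} \cdot 2 i}{7} = \left(\left(-9 - 50\right) - 17773\right) - \frac{2 i \sqrt{2}}{7} = \left(-59 - 17773\right) - \frac{2 i \sqrt{2}}{7} = -17832 - \frac{2 i \sqrt{2}}{7}$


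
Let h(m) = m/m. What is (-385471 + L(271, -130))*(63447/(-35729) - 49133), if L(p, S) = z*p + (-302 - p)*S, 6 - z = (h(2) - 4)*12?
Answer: 525956951101996/35729 ≈ 1.4721e+10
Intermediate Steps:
h(m) = 1
z = 42 (z = 6 - (1 - 4)*12 = 6 - (-3)*12 = 6 - 1*(-36) = 6 + 36 = 42)
L(p, S) = 42*p + S*(-302 - p) (L(p, S) = 42*p + (-302 - p)*S = 42*p + S*(-302 - p))
(-385471 + L(271, -130))*(63447/(-35729) - 49133) = (-385471 + (-302*(-130) + 42*271 - 1*(-130)*271))*(63447/(-35729) - 49133) = (-385471 + (39260 + 11382 + 35230))*(63447*(-1/35729) - 49133) = (-385471 + 85872)*(-63447/35729 - 49133) = -299599*(-1755536404/35729) = 525956951101996/35729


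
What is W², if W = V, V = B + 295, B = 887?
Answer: 1397124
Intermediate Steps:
V = 1182 (V = 887 + 295 = 1182)
W = 1182
W² = 1182² = 1397124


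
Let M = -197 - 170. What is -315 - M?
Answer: 52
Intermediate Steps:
M = -367
-315 - M = -315 - 1*(-367) = -315 + 367 = 52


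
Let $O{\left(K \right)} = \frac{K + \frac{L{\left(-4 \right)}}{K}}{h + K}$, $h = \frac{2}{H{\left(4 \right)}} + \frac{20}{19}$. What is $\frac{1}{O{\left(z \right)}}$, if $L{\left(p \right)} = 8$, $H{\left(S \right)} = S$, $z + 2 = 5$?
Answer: $\frac{519}{646} \approx 0.80341$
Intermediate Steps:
$z = 3$ ($z = -2 + 5 = 3$)
$h = \frac{59}{38}$ ($h = \frac{2}{4} + \frac{20}{19} = 2 \cdot \frac{1}{4} + 20 \cdot \frac{1}{19} = \frac{1}{2} + \frac{20}{19} = \frac{59}{38} \approx 1.5526$)
$O{\left(K \right)} = \frac{K + \frac{8}{K}}{\frac{59}{38} + K}$
$\frac{1}{O{\left(z \right)}} = \frac{1}{38 \cdot \frac{1}{3} \frac{1}{59 + 38 \cdot 3} \left(8 + 3^{2}\right)} = \frac{1}{38 \cdot \frac{1}{3} \frac{1}{59 + 114} \left(8 + 9\right)} = \frac{1}{38 \cdot \frac{1}{3} \cdot \frac{1}{173} \cdot 17} = \frac{1}{\frac{646}{519}} = \frac{519}{646}$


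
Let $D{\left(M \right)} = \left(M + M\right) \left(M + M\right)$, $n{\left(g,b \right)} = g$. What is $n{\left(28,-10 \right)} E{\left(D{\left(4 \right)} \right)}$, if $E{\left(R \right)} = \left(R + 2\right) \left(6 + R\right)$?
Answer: $129360$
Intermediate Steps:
$D{\left(M \right)} = 4 M^{2}$ ($D{\left(M \right)} = 2 M 2 M = 4 M^{2}$)
$E{\left(R \right)} = \left(2 + R\right) \left(6 + R\right)$
$n{\left(28,-10 \right)} E{\left(D{\left(4 \right)} \right)} = 28 \left(12 + \left(4 \cdot 4^{2}\right)^{2} + 8 \cdot 4 \cdot 4^{2}\right) = 28 \left(12 + \left(4 \cdot 16\right)^{2} + 8 \cdot 4 \cdot 16\right) = 28 \left(12 + 64^{2} + 8 \cdot 64\right) = 28 \left(12 + 4096 + 512\right) = 28 \cdot 4620 = 129360$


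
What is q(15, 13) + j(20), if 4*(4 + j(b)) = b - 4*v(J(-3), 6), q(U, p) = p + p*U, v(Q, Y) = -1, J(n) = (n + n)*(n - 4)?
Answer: 210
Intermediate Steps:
J(n) = 2*n*(-4 + n) (J(n) = (2*n)*(-4 + n) = 2*n*(-4 + n))
q(U, p) = p + U*p
j(b) = -3 + b/4 (j(b) = -4 + (b - 4*(-1))/4 = -4 + (b + 4)/4 = -4 + (4 + b)/4 = -4 + (1 + b/4) = -3 + b/4)
q(15, 13) + j(20) = 13*(1 + 15) + (-3 + (1/4)*20) = 13*16 + (-3 + 5) = 208 + 2 = 210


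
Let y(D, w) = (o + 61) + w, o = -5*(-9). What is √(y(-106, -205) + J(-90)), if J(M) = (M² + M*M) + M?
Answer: 3*√1779 ≈ 126.53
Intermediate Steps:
o = 45
J(M) = M + 2*M² (J(M) = (M² + M²) + M = 2*M² + M = M + 2*M²)
y(D, w) = 106 + w (y(D, w) = (45 + 61) + w = 106 + w)
√(y(-106, -205) + J(-90)) = √((106 - 205) - 90*(1 + 2*(-90))) = √(-99 - 90*(1 - 180)) = √(-99 - 90*(-179)) = √(-99 + 16110) = √16011 = 3*√1779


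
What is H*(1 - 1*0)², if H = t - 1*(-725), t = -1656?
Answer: -931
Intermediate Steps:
H = -931 (H = -1656 - 1*(-725) = -1656 + 725 = -931)
H*(1 - 1*0)² = -931*(1 - 1*0)² = -931*(1 + 0)² = -931*1² = -931*1 = -931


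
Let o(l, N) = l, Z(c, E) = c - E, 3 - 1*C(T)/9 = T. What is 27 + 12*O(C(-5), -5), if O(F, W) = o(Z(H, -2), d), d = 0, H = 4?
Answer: 99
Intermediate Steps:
C(T) = 27 - 9*T
O(F, W) = 6 (O(F, W) = 4 - 1*(-2) = 4 + 2 = 6)
27 + 12*O(C(-5), -5) = 27 + 12*6 = 27 + 72 = 99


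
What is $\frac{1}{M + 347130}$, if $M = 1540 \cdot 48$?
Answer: $\frac{1}{421050} \approx 2.375 \cdot 10^{-6}$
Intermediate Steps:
$M = 73920$
$\frac{1}{M + 347130} = \frac{1}{73920 + 347130} = \frac{1}{421050}$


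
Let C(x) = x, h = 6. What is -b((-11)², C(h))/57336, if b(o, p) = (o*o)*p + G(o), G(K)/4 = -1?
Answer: -43921/28668 ≈ -1.5321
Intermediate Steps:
G(K) = -4 (G(K) = 4*(-1) = -4)
b(o, p) = -4 + p*o² (b(o, p) = (o*o)*p - 4 = o²*p - 4 = p*o² - 4 = -4 + p*o²)
-b((-11)², C(h))/57336 = -(-4 + 6*((-11)²)²)/57336 = -(-4 + 6*121²)/57336 = -(-4 + 6*14641)/57336 = -(-4 + 87846)/57336 = -87842/57336 = -1*43921/28668 = -43921/28668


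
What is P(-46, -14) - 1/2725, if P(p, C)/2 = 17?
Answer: 92649/2725 ≈ 34.000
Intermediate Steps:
P(p, C) = 34 (P(p, C) = 2*17 = 34)
P(-46, -14) - 1/2725 = 34 - 1/2725 = 92649/2725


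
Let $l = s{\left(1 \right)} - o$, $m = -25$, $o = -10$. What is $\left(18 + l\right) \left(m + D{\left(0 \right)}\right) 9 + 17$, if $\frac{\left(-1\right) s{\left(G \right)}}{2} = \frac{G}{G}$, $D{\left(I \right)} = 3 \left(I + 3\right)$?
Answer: $-3727$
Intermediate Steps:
$D{\left(I \right)} = 9 + 3 I$ ($D{\left(I \right)} = 3 \left(3 + I\right) = 9 + 3 I$)
$s{\left(G \right)} = -2$ ($s{\left(G \right)} = - 2 \frac{G}{G} = \left(-2\right) 1 = -2$)
$l = 8$ ($l = -2 - -10 = -2 + 10 = 8$)
$\left(18 + l\right) \left(m + D{\left(0 \right)}\right) 9 + 17 = \left(18 + 8\right) \left(-25 + \left(9 + 3 \cdot 0\right)\right) 9 + 17 = 26 \left(-25 + \left(9 + 0\right)\right) 9 + 17 = 26 \left(-25 + 9\right) 9 + 17 = 26 \left(-16\right) 9 + 17 = \left(-416\right) 9 + 17 = -3744 + 17 = -3727$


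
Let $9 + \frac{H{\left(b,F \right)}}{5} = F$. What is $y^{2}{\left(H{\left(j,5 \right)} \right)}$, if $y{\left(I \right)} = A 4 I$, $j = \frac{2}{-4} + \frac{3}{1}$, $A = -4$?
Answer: $102400$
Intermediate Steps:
$j = \frac{5}{2}$ ($j = 2 \left(- \frac{1}{4}\right) + 3 \cdot 1 = - \frac{1}{2} + 3 = \frac{5}{2} \approx 2.5$)
$H{\left(b,F \right)} = -45 + 5 F$
$y{\left(I \right)} = - 16 I$ ($y{\left(I \right)} = \left(-4\right) 4 I = - 16 I$)
$y^{2}{\left(H{\left(j,5 \right)} \right)} = \left(- 16 \left(-45 + 5 \cdot 5\right)\right)^{2} = \left(- 16 \left(-45 + 25\right)\right)^{2} = \left(\left(-16\right) \left(-20\right)\right)^{2} = 320^{2} = 102400$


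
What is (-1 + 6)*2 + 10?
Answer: 20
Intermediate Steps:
(-1 + 6)*2 + 10 = 5*2 + 10 = 10 + 10 = 20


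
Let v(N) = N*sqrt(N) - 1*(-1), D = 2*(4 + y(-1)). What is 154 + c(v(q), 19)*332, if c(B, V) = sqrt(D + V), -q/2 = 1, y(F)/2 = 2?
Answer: 154 + 332*sqrt(35) ≈ 2118.1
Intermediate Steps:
y(F) = 4 (y(F) = 2*2 = 4)
q = -2 (q = -2*1 = -2)
D = 16 (D = 2*(4 + 4) = 2*8 = 16)
v(N) = 1 + N**(3/2) (v(N) = N**(3/2) + 1 = 1 + N**(3/2))
c(B, V) = sqrt(16 + V)
154 + c(v(q), 19)*332 = 154 + sqrt(16 + 19)*332 = 154 + sqrt(35)*332 = 154 + 332*sqrt(35)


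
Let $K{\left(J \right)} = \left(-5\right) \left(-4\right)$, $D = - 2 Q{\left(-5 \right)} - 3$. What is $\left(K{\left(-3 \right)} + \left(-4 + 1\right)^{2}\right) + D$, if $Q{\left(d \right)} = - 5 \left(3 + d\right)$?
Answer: $6$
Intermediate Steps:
$Q{\left(d \right)} = -15 - 5 d$
$D = -23$ ($D = - 2 \left(-15 - -25\right) - 3 = - 2 \left(-15 + 25\right) - 3 = \left(-2\right) 10 - 3 = -20 - 3 = -23$)
$K{\left(J \right)} = 20$
$\left(K{\left(-3 \right)} + \left(-4 + 1\right)^{2}\right) + D = \left(20 + \left(-4 + 1\right)^{2}\right) - 23 = \left(20 + \left(-3\right)^{2}\right) - 23 = \left(20 + 9\right) - 23 = 29 - 23 = 6$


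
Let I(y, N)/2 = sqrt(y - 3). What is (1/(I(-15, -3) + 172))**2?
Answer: -I/(-29512*I + 2064*sqrt(2)) ≈ 3.3556e-5 - 3.3189e-6*I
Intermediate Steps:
I(y, N) = 2*sqrt(-3 + y) (I(y, N) = 2*sqrt(y - 3) = 2*sqrt(-3 + y))
(1/(I(-15, -3) + 172))**2 = (1/(2*sqrt(-3 - 15) + 172))**2 = (1/(2*sqrt(-18) + 172))**2 = (1/(2*(3*I*sqrt(2)) + 172))**2 = (1/(6*I*sqrt(2) + 172))**2 = (1/(172 + 6*I*sqrt(2)))**2 = (172 + 6*I*sqrt(2))**(-2)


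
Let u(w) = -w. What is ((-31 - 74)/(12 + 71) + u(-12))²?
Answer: 793881/6889 ≈ 115.24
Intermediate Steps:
((-31 - 74)/(12 + 71) + u(-12))² = ((-31 - 74)/(12 + 71) - 1*(-12))² = (-105/83 + 12)² = (891/83)² = 793881/6889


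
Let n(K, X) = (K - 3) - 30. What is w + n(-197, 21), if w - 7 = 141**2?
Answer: 19658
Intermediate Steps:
n(K, X) = -33 + K (n(K, X) = (-3 + K) - 30 = -33 + K)
w = 19888 (w = 7 + 141**2 = 7 + 19881 = 19888)
w + n(-197, 21) = 19888 + (-33 - 197) = 19888 - 230 = 19658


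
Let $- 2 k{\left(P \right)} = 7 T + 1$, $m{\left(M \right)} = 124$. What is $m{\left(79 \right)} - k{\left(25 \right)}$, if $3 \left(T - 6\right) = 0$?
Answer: $\frac{291}{2} \approx 145.5$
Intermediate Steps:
$T = 6$ ($T = 6 + \frac{1}{3} \cdot 0 = 6 + 0 = 6$)
$k{\left(P \right)} = - \frac{43}{2}$ ($k{\left(P \right)} = - \frac{7 \cdot 6 + 1}{2} = - \frac{42 + 1}{2} = \left(- \frac{1}{2}\right) 43 = - \frac{43}{2}$)
$m{\left(79 \right)} - k{\left(25 \right)} = 124 - - \frac{43}{2} = 124 + \frac{43}{2} = \frac{291}{2}$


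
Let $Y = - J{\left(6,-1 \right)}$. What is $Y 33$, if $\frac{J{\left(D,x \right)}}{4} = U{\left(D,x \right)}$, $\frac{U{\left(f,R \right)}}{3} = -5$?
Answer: $1980$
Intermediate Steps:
$U{\left(f,R \right)} = -15$ ($U{\left(f,R \right)} = 3 \left(-5\right) = -15$)
$J{\left(D,x \right)} = -60$ ($J{\left(D,x \right)} = 4 \left(-15\right) = -60$)
$Y = 60$ ($Y = \left(-1\right) \left(-60\right) = 60$)
$Y 33 = 60 \cdot 33 = 1980$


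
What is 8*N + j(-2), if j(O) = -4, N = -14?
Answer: -116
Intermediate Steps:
8*N + j(-2) = 8*(-14) - 4 = -112 - 4 = -116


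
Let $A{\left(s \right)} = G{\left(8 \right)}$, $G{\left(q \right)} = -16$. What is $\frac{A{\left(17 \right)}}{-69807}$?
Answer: $\frac{16}{69807} \approx 0.0002292$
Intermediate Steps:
$A{\left(s \right)} = -16$
$\frac{A{\left(17 \right)}}{-69807} = - \frac{16}{-69807} = \left(-16\right) \left(- \frac{1}{69807}\right) = \frac{16}{69807}$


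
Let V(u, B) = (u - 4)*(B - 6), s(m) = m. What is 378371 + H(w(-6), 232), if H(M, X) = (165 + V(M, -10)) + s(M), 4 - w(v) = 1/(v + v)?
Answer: 1514155/4 ≈ 3.7854e+5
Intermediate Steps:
V(u, B) = (-6 + B)*(-4 + u) (V(u, B) = (-4 + u)*(-6 + B) = (-6 + B)*(-4 + u))
w(v) = 4 - 1/(2*v) (w(v) = 4 - 1/(v + v) = 4 - 1/(2*v))
H(M, X) = 229 - 15*M (H(M, X) = (165 + (24 - 6*M - 4*(-10) - 10*M)) + M = (165 + (24 - 6*M + 40 - 10*M)) + M = (165 + (64 - 16*M)) + M = (229 - 16*M) + M = 229 - 15*M)
378371 + H(w(-6), 232) = 378371 + (229 - 15*(4 - 1/2/(-6))) = 378371 + (229 - 15*(4 - 1/2*(-1/6))) = 378371 + (229 - 15*(4 + 1/12)) = 378371 + (229 - 15*49/12) = 378371 + (229 - 245/4) = 378371 + 671/4 = 1514155/4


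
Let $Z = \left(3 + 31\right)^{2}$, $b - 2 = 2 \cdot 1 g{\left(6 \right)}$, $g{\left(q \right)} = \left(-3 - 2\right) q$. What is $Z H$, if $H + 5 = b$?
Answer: $-72828$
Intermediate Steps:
$g{\left(q \right)} = - 5 q$
$b = -58$ ($b = 2 + 2 \cdot 1 \left(\left(-5\right) 6\right) = 2 + 2 \left(-30\right) = 2 - 60 = -58$)
$H = -63$ ($H = -5 - 58 = -63$)
$Z = 1156$ ($Z = 34^{2} = 1156$)
$Z H = 1156 \left(-63\right) = -72828$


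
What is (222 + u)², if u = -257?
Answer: 1225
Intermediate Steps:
(222 + u)² = (222 - 257)² = (-35)² = 1225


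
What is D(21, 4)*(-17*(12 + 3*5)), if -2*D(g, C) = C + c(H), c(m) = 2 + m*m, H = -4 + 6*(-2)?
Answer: 60129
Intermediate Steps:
H = -16 (H = -4 - 12 = -16)
c(m) = 2 + m²
D(g, C) = -129 - C/2 (D(g, C) = -(C + (2 + (-16)²))/2 = -(C + (2 + 256))/2 = -(C + 258)/2 = -(258 + C)/2 = -129 - C/2)
D(21, 4)*(-17*(12 + 3*5)) = (-129 - ½*4)*(-17*(12 + 3*5)) = (-129 - 2)*(-17*(12 + 15)) = -(-2227)*27 = -131*(-459) = 60129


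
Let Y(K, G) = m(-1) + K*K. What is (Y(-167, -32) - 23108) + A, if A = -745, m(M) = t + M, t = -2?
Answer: 4033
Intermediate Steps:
m(M) = -2 + M
Y(K, G) = -3 + K**2 (Y(K, G) = (-2 - 1) + K*K = -3 + K**2)
(Y(-167, -32) - 23108) + A = ((-3 + (-167)**2) - 23108) - 745 = ((-3 + 27889) - 23108) - 745 = (27886 - 23108) - 745 = 4778 - 745 = 4033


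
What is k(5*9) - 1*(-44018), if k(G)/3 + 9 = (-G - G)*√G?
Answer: 43991 - 810*√5 ≈ 42180.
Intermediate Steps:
k(G) = -27 - 6*G^(3/2) (k(G) = -27 + 3*((-G - G)*√G) = -27 + 3*((-2*G)*√G) = -27 + 3*(-2*G^(3/2)) = -27 - 6*G^(3/2))
k(5*9) - 1*(-44018) = (-27 - 6*135*√5) - 1*(-44018) = (-27 - 810*√5) + 44018 = 43991 - 810*√5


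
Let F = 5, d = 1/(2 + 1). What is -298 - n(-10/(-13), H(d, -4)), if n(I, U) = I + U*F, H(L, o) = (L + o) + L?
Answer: -11002/39 ≈ -282.10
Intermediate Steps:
d = ⅓ (d = 1/3 = ⅓ ≈ 0.33333)
H(L, o) = o + 2*L
n(I, U) = I + 5*U (n(I, U) = I + U*5 = I + 5*U)
-298 - n(-10/(-13), H(d, -4)) = -298 - (-10/(-13) + 5*(-4 + 2*(⅓))) = -298 - (-10*(-1/13) + 5*(-4 + ⅔)) = -298 - (10/13 + 5*(-10/3)) = -298 - (10/13 - 50/3) = -298 - 1*(-620/39) = -298 + 620/39 = -11002/39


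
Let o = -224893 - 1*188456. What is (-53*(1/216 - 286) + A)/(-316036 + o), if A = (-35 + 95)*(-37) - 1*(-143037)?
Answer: -33690547/157547160 ≈ -0.21384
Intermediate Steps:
o = -413349 (o = -224893 - 188456 = -413349)
A = 140817 (A = 60*(-37) + 143037 = -2220 + 143037 = 140817)
(-53*(1/216 - 286) + A)/(-316036 + o) = (-53*(1/216 - 286) + 140817)/(-316036 - 413349) = (-53*(1/216 - 286) + 140817)/(-729385) = (-53*(-61775/216) + 140817)*(-1/729385) = (3274075/216 + 140817)*(-1/729385) = (33690547/216)*(-1/729385) = -33690547/157547160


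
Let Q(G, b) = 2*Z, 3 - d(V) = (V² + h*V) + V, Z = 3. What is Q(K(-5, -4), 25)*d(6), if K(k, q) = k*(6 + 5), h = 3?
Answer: -342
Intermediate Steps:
K(k, q) = 11*k (K(k, q) = k*11 = 11*k)
d(V) = 3 - V² - 4*V (d(V) = 3 - ((V² + 3*V) + V) = 3 - (V² + 4*V) = 3 + (-V² - 4*V) = 3 - V² - 4*V)
Q(G, b) = 6 (Q(G, b) = 2*3 = 6)
Q(K(-5, -4), 25)*d(6) = 6*(3 - 1*6² - 4*6) = 6*(3 - 1*36 - 24) = 6*(3 - 36 - 24) = 6*(-57) = -342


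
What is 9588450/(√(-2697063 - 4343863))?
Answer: -4794225*I*√7040926/3520463 ≈ -3613.5*I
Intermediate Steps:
9588450/(√(-2697063 - 4343863)) = 9588450/(√(-7040926)) = 9588450/((I*√7040926)) = 9588450*(-I*√7040926/7040926) = -4794225*I*√7040926/3520463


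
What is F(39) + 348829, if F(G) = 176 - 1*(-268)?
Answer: 349273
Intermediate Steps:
F(G) = 444 (F(G) = 176 + 268 = 444)
F(39) + 348829 = 444 + 348829 = 349273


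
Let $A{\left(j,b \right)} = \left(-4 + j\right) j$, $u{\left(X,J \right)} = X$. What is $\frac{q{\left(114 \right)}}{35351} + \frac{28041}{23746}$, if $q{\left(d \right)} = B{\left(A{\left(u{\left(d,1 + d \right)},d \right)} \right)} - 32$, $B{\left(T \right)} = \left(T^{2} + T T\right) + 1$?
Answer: $\frac{7469183528465}{839444846} \approx 8897.8$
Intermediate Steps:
$A{\left(j,b \right)} = j \left(-4 + j\right)$
$B{\left(T \right)} = 1 + 2 T^{2}$ ($B{\left(T \right)} = \left(T^{2} + T^{2}\right) + 1 = 2 T^{2} + 1 = 1 + 2 T^{2}$)
$q{\left(d \right)} = -31 + 2 d^{2} \left(-4 + d\right)^{2}$ ($q{\left(d \right)} = \left(1 + 2 \left(d \left(-4 + d\right)\right)^{2}\right) - 32 = \left(1 + 2 d^{2} \left(-4 + d\right)^{2}\right) - 32 = -31 + 2 d^{2} \left(-4 + d\right)^{2}$)
$\frac{q{\left(114 \right)}}{35351} + \frac{28041}{23746} = \frac{-31 + 2 \cdot 114^{2} \left(-4 + 114\right)^{2}}{35351} + \frac{28041}{23746} = \left(-31 + 2 \cdot 12996 \cdot 110^{2}\right) \frac{1}{35351} + 28041 \cdot \frac{1}{23746} = \left(-31 + 2 \cdot 12996 \cdot 12100\right) \frac{1}{35351} + \frac{28041}{23746} = \left(-31 + 314503200\right) \frac{1}{35351} + \frac{28041}{23746} = 314503169 \cdot \frac{1}{35351} + \frac{28041}{23746} = \frac{314503169}{35351} + \frac{28041}{23746} = \frac{7469183528465}{839444846}$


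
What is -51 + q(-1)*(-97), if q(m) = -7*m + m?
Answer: -633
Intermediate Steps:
q(m) = -6*m
-51 + q(-1)*(-97) = -51 - 6*(-1)*(-97) = -51 + 6*(-97) = -51 - 582 = -633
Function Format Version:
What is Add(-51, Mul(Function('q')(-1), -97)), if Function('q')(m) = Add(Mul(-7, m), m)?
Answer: -633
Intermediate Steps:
Function('q')(m) = Mul(-6, m)
Add(-51, Mul(Function('q')(-1), -97)) = Add(-51, Mul(Mul(-6, -1), -97)) = Add(-51, Mul(6, -97)) = Add(-51, -582) = -633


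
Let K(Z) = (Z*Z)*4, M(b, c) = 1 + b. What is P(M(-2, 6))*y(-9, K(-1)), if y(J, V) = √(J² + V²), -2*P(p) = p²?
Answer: -√97/2 ≈ -4.9244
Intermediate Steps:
P(p) = -p²/2
K(Z) = 4*Z² (K(Z) = Z²*4 = 4*Z²)
P(M(-2, 6))*y(-9, K(-1)) = (-(1 - 2)²/2)*√((-9)² + (4*(-1)²)²) = (-½*(-1)²)*√(81 + (4*1)²) = (-½*1)*√(81 + 4²) = -√(81 + 16)/2 = -√97/2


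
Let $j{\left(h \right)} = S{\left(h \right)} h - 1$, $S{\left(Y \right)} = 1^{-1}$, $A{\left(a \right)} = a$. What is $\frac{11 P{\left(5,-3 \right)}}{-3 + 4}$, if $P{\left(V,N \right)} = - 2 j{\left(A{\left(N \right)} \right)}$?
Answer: $88$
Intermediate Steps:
$S{\left(Y \right)} = 1$
$j{\left(h \right)} = -1 + h$ ($j{\left(h \right)} = 1 h - 1 = h - 1 = -1 + h$)
$P{\left(V,N \right)} = 2 - 2 N$ ($P{\left(V,N \right)} = - 2 \left(-1 + N\right) = 2 - 2 N$)
$\frac{11 P{\left(5,-3 \right)}}{-3 + 4} = \frac{11 \left(2 - -6\right)}{-3 + 4} = \frac{11 \left(2 + 6\right)}{1} = 11 \cdot 8 \cdot 1 = 88 \cdot 1 = 88$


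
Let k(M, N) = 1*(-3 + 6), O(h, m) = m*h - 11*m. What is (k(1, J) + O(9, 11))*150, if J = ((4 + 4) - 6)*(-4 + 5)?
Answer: -2850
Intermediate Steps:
O(h, m) = -11*m + h*m (O(h, m) = h*m - 11*m = -11*m + h*m)
J = 2 (J = (8 - 6)*1 = 2*1 = 2)
k(M, N) = 3 (k(M, N) = 1*3 = 3)
(k(1, J) + O(9, 11))*150 = (3 + 11*(-11 + 9))*150 = (3 + 11*(-2))*150 = (3 - 22)*150 = -19*150 = -2850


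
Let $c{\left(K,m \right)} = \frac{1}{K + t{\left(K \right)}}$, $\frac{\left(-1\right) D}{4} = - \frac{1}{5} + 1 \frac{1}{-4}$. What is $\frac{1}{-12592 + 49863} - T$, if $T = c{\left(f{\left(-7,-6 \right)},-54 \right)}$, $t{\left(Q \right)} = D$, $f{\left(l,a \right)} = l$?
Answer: $\frac{14337}{74542} \approx 0.19233$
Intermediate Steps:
$D = \frac{9}{5}$ ($D = - 4 \left(- \frac{1}{5} + 1 \frac{1}{-4}\right) = - 4 \left(\left(-1\right) \frac{1}{5} + 1 \left(- \frac{1}{4}\right)\right) = - 4 \left(- \frac{1}{5} - \frac{1}{4}\right) = \left(-4\right) \left(- \frac{9}{20}\right) = \frac{9}{5} \approx 1.8$)
$t{\left(Q \right)} = \frac{9}{5}$
$c{\left(K,m \right)} = \frac{1}{\frac{9}{5} + K}$ ($c{\left(K,m \right)} = \frac{1}{K + \frac{9}{5}} = \frac{1}{\frac{9}{5} + K}$)
$T = - \frac{5}{26}$ ($T = \frac{5}{9 + 5 \left(-7\right)} = \frac{5}{9 - 35} = \frac{5}{-26} = 5 \left(- \frac{1}{26}\right) = - \frac{5}{26} \approx -0.19231$)
$\frac{1}{-12592 + 49863} - T = \frac{1}{-12592 + 49863} - - \frac{5}{26} = \frac{1}{37271} + \frac{5}{26} = \frac{14337}{74542}$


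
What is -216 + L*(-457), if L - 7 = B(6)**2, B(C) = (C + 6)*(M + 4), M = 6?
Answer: -6584215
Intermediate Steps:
B(C) = 60 + 10*C (B(C) = (C + 6)*(6 + 4) = (6 + C)*10 = 60 + 10*C)
L = 14407 (L = 7 + (60 + 10*6)**2 = 7 + (60 + 60)**2 = 7 + 120**2 = 7 + 14400 = 14407)
-216 + L*(-457) = -216 + 14407*(-457) = -216 - 6583999 = -6584215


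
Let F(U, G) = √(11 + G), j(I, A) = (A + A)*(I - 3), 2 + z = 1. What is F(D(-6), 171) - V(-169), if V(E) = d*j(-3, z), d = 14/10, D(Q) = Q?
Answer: -84/5 + √182 ≈ -3.3093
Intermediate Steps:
z = -1 (z = -2 + 1 = -1)
j(I, A) = 2*A*(-3 + I) (j(I, A) = (2*A)*(-3 + I) = 2*A*(-3 + I))
d = 7/5 (d = 14*(⅒) = 7/5 ≈ 1.4000)
V(E) = 84/5 (V(E) = 7*(2*(-1)*(-3 - 3))/5 = 7*(2*(-1)*(-6))/5 = (7/5)*12 = 84/5)
F(D(-6), 171) - V(-169) = √(11 + 171) - 1*84/5 = √182 - 84/5 = -84/5 + √182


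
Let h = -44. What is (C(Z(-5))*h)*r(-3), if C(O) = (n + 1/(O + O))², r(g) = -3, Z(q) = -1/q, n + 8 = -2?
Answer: 7425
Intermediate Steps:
n = -10 (n = -8 - 2 = -10)
C(O) = (-10 + 1/(2*O))² (C(O) = (-10 + 1/(O + O))² = (-10 + 1/(2*O))²)
(C(Z(-5))*h)*r(-3) = (((1 - (-20)/(-5))²/(4*(-1/(-5))²))*(-44))*(-3) = (((1 - (-20)*(-1)/5)²/(4*(-1*(-⅕))²))*(-44))*(-3) = (((1 - 20*⅕)²/(4*5⁻²))*(-44))*(-3) = (((¼)*25*(1 - 4)²)*(-44))*(-3) = (((¼)*25*(-3)²)*(-44))*(-3) = (((¼)*25*9)*(-44))*(-3) = ((225/4)*(-44))*(-3) = -2475*(-3) = 7425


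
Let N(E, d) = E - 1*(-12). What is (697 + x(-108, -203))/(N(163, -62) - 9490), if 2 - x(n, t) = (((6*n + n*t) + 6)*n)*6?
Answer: -919429/621 ≈ -1480.6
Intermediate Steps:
N(E, d) = 12 + E (N(E, d) = E + 12 = 12 + E)
x(n, t) = 2 - 6*n*(6 + 6*n + n*t) (x(n, t) = 2 - ((6*n + n*t) + 6)*n*6 = 2 - (6 + 6*n + n*t)*n*6 = 2 - n*(6 + 6*n + n*t)*6 = 2 - 6*n*(6 + 6*n + n*t))
(697 + x(-108, -203))/(N(163, -62) - 9490) = (697 + (2 - 36*(-108) - 36*(-108)² - 6*(-203)*(-108)²))/((12 + 163) - 9490) = (697 + (2 + 3888 - 36*11664 - 6*(-203)*11664))/(175 - 9490) = (697 + (2 + 3888 - 419904 + 14206752))/(-9315) = (697 + 13790738)*(-1/9315) = 13791435*(-1/9315) = -919429/621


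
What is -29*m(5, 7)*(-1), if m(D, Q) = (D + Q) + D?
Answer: 493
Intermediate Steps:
m(D, Q) = Q + 2*D
-29*m(5, 7)*(-1) = -29*(7 + 2*5)*(-1) = -29*(7 + 10)*(-1) = -29*17*(-1) = -493*(-1) = 493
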